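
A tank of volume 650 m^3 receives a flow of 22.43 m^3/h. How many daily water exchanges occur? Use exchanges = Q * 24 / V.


Daily flow volume = 22.43 m^3/h * 24 h = 538.32 m^3/day
Exchanges = daily flow / tank volume = 538.32 / 650 = 0.828185 exchanges/day

0.828185 exchanges/day


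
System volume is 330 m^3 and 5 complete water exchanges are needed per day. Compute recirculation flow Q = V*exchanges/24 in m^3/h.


Daily recirculation volume = 330 m^3 * 5 = 1650 m^3/day
Flow rate Q = daily volume / 24 h = 1650 / 24 = 68.75 m^3/h

68.75 m^3/h


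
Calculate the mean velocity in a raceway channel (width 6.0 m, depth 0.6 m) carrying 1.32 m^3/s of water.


Cross-sectional area = W * d = 6.0 * 0.6 = 3.6 m^2
Velocity = Q / A = 1.32 / 3.6 = 0.366667 m/s

0.366667 m/s


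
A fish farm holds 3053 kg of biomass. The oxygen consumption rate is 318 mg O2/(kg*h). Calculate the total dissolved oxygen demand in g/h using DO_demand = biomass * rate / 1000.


Total O2 consumption (mg/h) = 3053 kg * 318 mg/(kg*h) = 970854 mg/h
Convert to g/h: 970854 / 1000 = 970.854 g/h

970.854 g/h


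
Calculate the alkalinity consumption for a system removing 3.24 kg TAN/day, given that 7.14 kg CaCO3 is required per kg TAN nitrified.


Alkalinity factor: 7.14 kg CaCO3 consumed per kg TAN nitrified
alk = 3.24 kg TAN * 7.14 = 23.1336 kg CaCO3/day

23.1336 kg CaCO3/day


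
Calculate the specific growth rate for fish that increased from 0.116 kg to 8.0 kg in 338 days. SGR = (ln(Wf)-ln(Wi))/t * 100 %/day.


ln(W_f) = ln(8.0) = 2.0794415
ln(W_i) = ln(0.116) = -2.1541651
ln(W_f) - ln(W_i) = 2.0794415 - -2.1541651 = 4.2336066
SGR = 4.2336066 / 338 * 100 = 1.25255 %/day

1.25255 %/day


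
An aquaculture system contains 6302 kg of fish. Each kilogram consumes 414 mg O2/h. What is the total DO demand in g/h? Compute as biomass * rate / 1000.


Total O2 consumption (mg/h) = 6302 kg * 414 mg/(kg*h) = 2609028 mg/h
Convert to g/h: 2609028 / 1000 = 2609.028 g/h

2609.028 g/h


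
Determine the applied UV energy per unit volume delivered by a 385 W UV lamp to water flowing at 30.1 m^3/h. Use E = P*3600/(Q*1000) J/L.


Energy delivered per hour = 385 W * 3600 s = 1386000 J/h
Volume treated per hour = 30.1 m^3/h * 1000 = 30100 L/h
dose = 1386000 / 30100 = 46.0465 J/L

46.0465 J/L


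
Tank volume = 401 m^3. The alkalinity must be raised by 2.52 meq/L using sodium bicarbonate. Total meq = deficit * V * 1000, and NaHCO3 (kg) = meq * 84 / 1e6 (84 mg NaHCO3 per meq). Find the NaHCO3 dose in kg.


Tank volume in L = 401 m^3 * 1000 = 401000 L
Total meq required = 2.52 meq/L * 401000 L = 1010520 meq
NaHCO3 mass = 1010520 meq * 84 mg/meq / 1e6 = 84.8837 kg

84.8837 kg


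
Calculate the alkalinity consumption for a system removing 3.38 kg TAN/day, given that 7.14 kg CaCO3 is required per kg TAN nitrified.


Alkalinity factor: 7.14 kg CaCO3 consumed per kg TAN nitrified
alk = 3.38 kg TAN * 7.14 = 24.1332 kg CaCO3/day

24.1332 kg CaCO3/day


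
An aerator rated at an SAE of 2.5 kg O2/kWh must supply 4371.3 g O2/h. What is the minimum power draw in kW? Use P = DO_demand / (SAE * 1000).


SAE in g O2/kWh = 2.5 * 1000 = 2500 g/kWh
P = DO_demand / SAE_g = 4371.3 / 2500 = 1.74852 kW

1.74852 kW


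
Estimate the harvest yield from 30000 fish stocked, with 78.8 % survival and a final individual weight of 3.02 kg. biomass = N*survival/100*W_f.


Survivors = 30000 * 78.8/100 = 23640 fish
Harvest biomass = survivors * W_f = 23640 * 3.02 = 71392.8 kg

71392.8 kg


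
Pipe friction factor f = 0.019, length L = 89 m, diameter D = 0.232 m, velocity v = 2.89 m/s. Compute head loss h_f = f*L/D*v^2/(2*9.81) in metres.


v^2 = 2.89^2 = 8.3521 m^2/s^2
L/D = 89/0.232 = 383.62069
h_f = f*(L/D)*v^2/(2g) = 0.019 * 383.62069 * 8.3521 / 19.62 = 3.10279 m

3.10279 m


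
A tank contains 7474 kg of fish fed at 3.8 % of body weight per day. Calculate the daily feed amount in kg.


Feeding rate fraction = 3.8% / 100 = 0.038
Daily feed = 7474 kg * 0.038 = 284.012 kg/day

284.012 kg/day


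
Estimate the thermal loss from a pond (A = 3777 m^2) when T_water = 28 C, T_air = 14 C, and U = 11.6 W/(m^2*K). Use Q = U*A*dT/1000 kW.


Temperature difference dT = 28 - 14 = 14 K
Heat loss (W) = U * A * dT = 11.6 * 3777 * 14 = 613384.8 W
Convert to kW: 613384.8 / 1000 = 613.3848 kW

613.3848 kW


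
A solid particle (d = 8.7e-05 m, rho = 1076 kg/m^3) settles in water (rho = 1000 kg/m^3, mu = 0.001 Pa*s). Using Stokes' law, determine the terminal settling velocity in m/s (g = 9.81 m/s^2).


Density difference: rho_p - rho_f = 1076 - 1000 = 76 kg/m^3
d^2 = (8.7e-05)^2 = 7.569e-09 m^2
Numerator = (rho_p - rho_f) * g * d^2 = 76 * 9.81 * 7.569e-09 = 5.6431436e-06
Denominator = 18 * mu = 18 * 0.001 = 0.018
v_s = 5.6431436e-06 / 0.018 = 3.13508e-04 m/s
Check: Re = rho_f * v_s * d / mu = 1000 * 3.13508e-04 * 8.7e-05 / 0.001 = 0.0273 < 1, so Stokes' law applies.

3.13508e-04 m/s


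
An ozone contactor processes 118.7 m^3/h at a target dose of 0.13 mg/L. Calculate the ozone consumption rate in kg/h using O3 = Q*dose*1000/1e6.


O3 demand (mg/h) = Q * dose * 1000 = 118.7 * 0.13 * 1000 = 15431 mg/h
Convert mg to kg: 15431 / 1e6 = 0.015431 kg/h

0.015431 kg/h


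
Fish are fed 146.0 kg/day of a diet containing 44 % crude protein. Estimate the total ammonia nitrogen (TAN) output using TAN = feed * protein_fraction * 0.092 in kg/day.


Protein in feed = 146.0 * 44/100 = 64.24 kg/day
TAN = protein * 0.092 = 64.24 * 0.092 = 5.91008 kg/day

5.91008 kg/day


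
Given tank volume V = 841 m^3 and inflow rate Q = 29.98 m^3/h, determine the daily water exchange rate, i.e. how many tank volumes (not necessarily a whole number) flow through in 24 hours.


Daily flow volume = 29.98 m^3/h * 24 h = 719.52 m^3/day
Exchanges = daily flow / tank volume = 719.52 / 841 = 0.855553 exchanges/day

0.855553 exchanges/day


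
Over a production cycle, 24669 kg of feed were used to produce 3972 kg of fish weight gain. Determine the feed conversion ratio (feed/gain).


FCR = feed consumed / weight gained
FCR = 24669 kg / 3972 kg = 6.21073

6.21073


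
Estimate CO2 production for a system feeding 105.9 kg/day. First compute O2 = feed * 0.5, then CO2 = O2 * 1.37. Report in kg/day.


O2 = 105.9 * 0.5 = 52.95
CO2 = 52.95 * 1.37 = 72.5415

72.5415 kg/day


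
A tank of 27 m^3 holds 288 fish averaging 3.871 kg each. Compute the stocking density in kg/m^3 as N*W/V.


Total biomass = 288 fish * 3.871 kg = 1114.848 kg
Density = total biomass / volume = 1114.848 / 27 = 41.2907 kg/m^3

41.2907 kg/m^3


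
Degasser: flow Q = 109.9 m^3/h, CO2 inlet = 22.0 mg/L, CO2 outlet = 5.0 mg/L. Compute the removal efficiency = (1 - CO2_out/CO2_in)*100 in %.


CO2_out / CO2_in = 5.0 / 22.0 = 0.22727273
Fraction remaining = 0.22727273
efficiency = (1 - 0.22727273) * 100 = 77.2727 %

77.2727 %


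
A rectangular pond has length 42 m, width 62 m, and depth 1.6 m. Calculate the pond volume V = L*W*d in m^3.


Base area = L * W = 42 * 62 = 2604 m^2
Volume = area * depth = 2604 * 1.6 = 4166.4 m^3

4166.4 m^3


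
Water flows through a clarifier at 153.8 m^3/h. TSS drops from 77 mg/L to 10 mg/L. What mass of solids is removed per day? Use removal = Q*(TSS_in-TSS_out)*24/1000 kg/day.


Concentration drop: TSS_in - TSS_out = 77 - 10 = 67 mg/L
Hourly solids removed = Q * dTSS = 153.8 m^3/h * 67 mg/L = 10304.6 g/h  (m^3/h * mg/L = g/h)
Daily solids removed = 10304.6 * 24 = 247310.4 g/day
Convert g to kg: 247310.4 / 1000 = 247.3104 kg/day

247.3104 kg/day


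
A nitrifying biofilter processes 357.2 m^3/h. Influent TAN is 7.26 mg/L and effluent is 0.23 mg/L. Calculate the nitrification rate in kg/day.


Concentration drop: TAN_in - TAN_out = 7.26 - 0.23 = 7.03 mg/L
Hourly TAN removed = Q * dTAN = 357.2 m^3/h * 7.03 mg/L = 2511.116 g/h  (m^3/h * mg/L = g/h)
Daily TAN removed = 2511.116 * 24 = 60266.784 g/day
Convert to kg/day: 60266.784 / 1000 = 60.266784 kg/day

60.266784 kg/day


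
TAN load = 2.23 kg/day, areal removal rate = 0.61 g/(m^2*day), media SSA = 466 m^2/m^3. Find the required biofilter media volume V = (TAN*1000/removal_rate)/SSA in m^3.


A = 2.23*1000 / 0.61 = 3655.7377 m^2
V = 3655.7377 / 466 = 7.84493

7.84493 m^3


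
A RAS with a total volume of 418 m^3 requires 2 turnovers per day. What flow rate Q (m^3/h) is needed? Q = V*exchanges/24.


Daily recirculation volume = 418 m^3 * 2 = 836 m^3/day
Flow rate Q = daily volume / 24 h = 836 / 24 = 34.8333 m^3/h

34.8333 m^3/h


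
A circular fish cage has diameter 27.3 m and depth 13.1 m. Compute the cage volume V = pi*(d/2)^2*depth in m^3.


r = d/2 = 27.3/2 = 13.65 m
Base area = pi*r^2 = pi*13.65^2 = 585.3494 m^2
Volume = 585.3494 * 13.1 = 7668.08 m^3

7668.08 m^3


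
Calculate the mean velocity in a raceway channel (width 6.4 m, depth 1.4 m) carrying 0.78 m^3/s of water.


Cross-sectional area = W * d = 6.4 * 1.4 = 8.96 m^2
Velocity = Q / A = 0.78 / 8.96 = 0.0870536 m/s

0.0870536 m/s


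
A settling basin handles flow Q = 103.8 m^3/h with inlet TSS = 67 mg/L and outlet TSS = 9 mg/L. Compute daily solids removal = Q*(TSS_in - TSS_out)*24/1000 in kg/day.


Concentration drop: TSS_in - TSS_out = 67 - 9 = 58 mg/L
Hourly solids removed = Q * dTSS = 103.8 m^3/h * 58 mg/L = 6020.4 g/h  (m^3/h * mg/L = g/h)
Daily solids removed = 6020.4 * 24 = 144489.6 g/day
Convert g to kg: 144489.6 / 1000 = 144.4896 kg/day

144.4896 kg/day


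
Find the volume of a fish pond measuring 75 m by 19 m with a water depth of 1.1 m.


Base area = L * W = 75 * 19 = 1425 m^2
Volume = area * depth = 1425 * 1.1 = 1567.5 m^3

1567.5 m^3


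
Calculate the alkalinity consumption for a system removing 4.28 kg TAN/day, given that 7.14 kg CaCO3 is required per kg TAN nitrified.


Alkalinity factor: 7.14 kg CaCO3 consumed per kg TAN nitrified
alk = 4.28 kg TAN * 7.14 = 30.5592 kg CaCO3/day

30.5592 kg CaCO3/day


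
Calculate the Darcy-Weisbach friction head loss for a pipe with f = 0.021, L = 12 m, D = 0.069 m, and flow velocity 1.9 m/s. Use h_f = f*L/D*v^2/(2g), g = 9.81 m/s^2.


v^2 = 1.9^2 = 3.61 m^2/s^2
L/D = 12/0.069 = 173.91304
h_f = f*(L/D)*v^2/(2g) = 0.021 * 173.91304 * 3.61 / 19.62 = 0.671985 m

0.671985 m


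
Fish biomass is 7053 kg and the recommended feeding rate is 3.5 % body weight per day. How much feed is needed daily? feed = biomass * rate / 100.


Feeding rate fraction = 3.5% / 100 = 0.035
Daily feed = 7053 kg * 0.035 = 246.855 kg/day

246.855 kg/day


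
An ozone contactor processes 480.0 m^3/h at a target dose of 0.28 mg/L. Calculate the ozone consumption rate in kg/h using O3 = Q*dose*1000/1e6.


O3 demand (mg/h) = Q * dose * 1000 = 480.0 * 0.28 * 1000 = 134400 mg/h
Convert mg to kg: 134400 / 1e6 = 0.1344 kg/h

0.1344 kg/h


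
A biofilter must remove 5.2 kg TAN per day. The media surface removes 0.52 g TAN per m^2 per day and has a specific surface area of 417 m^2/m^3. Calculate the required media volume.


A = 5.2*1000 / 0.52 = 10000 m^2
V = 10000 / 417 = 23.9808

23.9808 m^3


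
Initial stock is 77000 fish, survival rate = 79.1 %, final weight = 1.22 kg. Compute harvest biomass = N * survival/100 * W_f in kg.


Survivors = 77000 * 79.1/100 = 60907 fish
Harvest biomass = survivors * W_f = 60907 * 1.22 = 74306.54 kg

74306.54 kg


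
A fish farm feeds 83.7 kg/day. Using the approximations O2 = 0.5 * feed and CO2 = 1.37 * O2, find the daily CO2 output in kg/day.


O2 = 83.7 * 0.5 = 41.85
CO2 = 41.85 * 1.37 = 57.3345

57.3345 kg/day


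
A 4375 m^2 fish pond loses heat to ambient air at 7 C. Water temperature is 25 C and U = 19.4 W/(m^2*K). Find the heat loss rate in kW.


Temperature difference dT = 25 - 7 = 18 K
Heat loss (W) = U * A * dT = 19.4 * 4375 * 18 = 1527750 W
Convert to kW: 1527750 / 1000 = 1527.75 kW

1527.75 kW


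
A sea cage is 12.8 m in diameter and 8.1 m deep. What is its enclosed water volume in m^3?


r = d/2 = 12.8/2 = 6.4 m
Base area = pi*r^2 = pi*6.4^2 = 128.67964 m^2
Volume = 128.67964 * 8.1 = 1042.31 m^3

1042.31 m^3


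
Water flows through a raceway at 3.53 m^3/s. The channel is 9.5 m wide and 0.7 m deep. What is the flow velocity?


Cross-sectional area = W * d = 9.5 * 0.7 = 6.65 m^2
Velocity = Q / A = 3.53 / 6.65 = 0.530827 m/s

0.530827 m/s


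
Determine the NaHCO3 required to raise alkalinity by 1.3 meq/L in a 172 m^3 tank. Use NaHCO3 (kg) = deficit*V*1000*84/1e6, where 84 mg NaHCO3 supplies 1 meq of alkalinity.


Tank volume in L = 172 m^3 * 1000 = 172000 L
Total meq required = 1.3 meq/L * 172000 L = 223600 meq
NaHCO3 mass = 223600 meq * 84 mg/meq / 1e6 = 18.7824 kg

18.7824 kg


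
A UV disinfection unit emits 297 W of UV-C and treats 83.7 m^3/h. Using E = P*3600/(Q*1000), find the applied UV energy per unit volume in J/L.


Energy delivered per hour = 297 W * 3600 s = 1069200 J/h
Volume treated per hour = 83.7 m^3/h * 1000 = 83700 L/h
dose = 1069200 / 83700 = 12.7742 J/L

12.7742 J/L


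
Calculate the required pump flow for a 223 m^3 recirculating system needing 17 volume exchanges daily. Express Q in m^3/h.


Daily recirculation volume = 223 m^3 * 17 = 3791 m^3/day
Flow rate Q = daily volume / 24 h = 3791 / 24 = 157.958 m^3/h

157.958 m^3/h


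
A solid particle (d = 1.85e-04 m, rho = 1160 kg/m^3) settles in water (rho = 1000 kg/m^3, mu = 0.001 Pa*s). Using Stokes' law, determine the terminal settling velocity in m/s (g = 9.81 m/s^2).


Density difference: rho_p - rho_f = 1160 - 1000 = 160 kg/m^3
d^2 = (1.85e-04)^2 = 3.4225e-08 m^2
Numerator = (rho_p - rho_f) * g * d^2 = 160 * 9.81 * 3.4225e-08 = 5.371956e-05
Denominator = 18 * mu = 18 * 0.001 = 0.018
v_s = 5.371956e-05 / 0.018 = 0.00298442 m/s
Check: Re = rho_f * v_s * d / mu = 1000 * 0.00298442 * 1.85e-04 / 0.001 = 0.552 < 1, so Stokes' law applies.

0.00298442 m/s


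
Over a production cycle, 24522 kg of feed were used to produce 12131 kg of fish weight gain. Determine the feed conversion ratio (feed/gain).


FCR = feed consumed / weight gained
FCR = 24522 kg / 12131 kg = 2.02143

2.02143


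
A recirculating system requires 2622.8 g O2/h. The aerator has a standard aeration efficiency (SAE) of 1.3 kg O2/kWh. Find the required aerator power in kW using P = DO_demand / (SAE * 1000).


SAE in g O2/kWh = 1.3 * 1000 = 1300 g/kWh
P = DO_demand / SAE_g = 2622.8 / 1300 = 2.01754 kW

2.01754 kW


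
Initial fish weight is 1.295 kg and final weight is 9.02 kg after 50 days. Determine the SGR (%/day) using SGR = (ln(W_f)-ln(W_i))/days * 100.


ln(W_f) = ln(9.02) = 2.1994443
ln(W_i) = ln(1.295) = 0.2585107
ln(W_f) - ln(W_i) = 2.1994443 - 0.2585107 = 1.9409336
SGR = 1.9409336 / 50 * 100 = 3.88187 %/day

3.88187 %/day


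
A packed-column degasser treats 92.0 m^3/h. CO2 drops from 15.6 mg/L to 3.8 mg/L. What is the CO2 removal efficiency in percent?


CO2_out / CO2_in = 3.8 / 15.6 = 0.24358974
Fraction remaining = 0.24358974
efficiency = (1 - 0.24358974) * 100 = 75.641 %

75.641 %


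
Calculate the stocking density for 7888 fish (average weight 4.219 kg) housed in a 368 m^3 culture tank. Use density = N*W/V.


Total biomass = 7888 fish * 4.219 kg = 33279.472 kg
Density = total biomass / volume = 33279.472 / 368 = 90.4333 kg/m^3

90.4333 kg/m^3


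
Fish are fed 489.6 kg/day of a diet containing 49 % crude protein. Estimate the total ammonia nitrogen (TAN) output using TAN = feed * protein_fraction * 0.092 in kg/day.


Protein in feed = 489.6 * 49/100 = 239.904 kg/day
TAN = protein * 0.092 = 239.904 * 0.092 = 22.071168 kg/day

22.071168 kg/day


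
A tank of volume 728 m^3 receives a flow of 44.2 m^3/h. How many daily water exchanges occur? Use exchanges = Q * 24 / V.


Daily flow volume = 44.2 m^3/h * 24 h = 1060.8 m^3/day
Exchanges = daily flow / tank volume = 1060.8 / 728 = 1.45714 exchanges/day

1.45714 exchanges/day


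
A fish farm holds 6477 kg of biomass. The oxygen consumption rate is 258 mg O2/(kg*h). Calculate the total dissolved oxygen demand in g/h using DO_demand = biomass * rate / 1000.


Total O2 consumption (mg/h) = 6477 kg * 258 mg/(kg*h) = 1671066 mg/h
Convert to g/h: 1671066 / 1000 = 1671.066 g/h

1671.066 g/h


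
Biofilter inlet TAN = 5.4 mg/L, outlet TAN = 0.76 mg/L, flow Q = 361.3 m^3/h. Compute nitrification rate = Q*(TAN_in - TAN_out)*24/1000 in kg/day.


Concentration drop: TAN_in - TAN_out = 5.4 - 0.76 = 4.64 mg/L
Hourly TAN removed = Q * dTAN = 361.3 m^3/h * 4.64 mg/L = 1676.432 g/h  (m^3/h * mg/L = g/h)
Daily TAN removed = 1676.432 * 24 = 40234.368 g/day
Convert to kg/day: 40234.368 / 1000 = 40.234368 kg/day

40.234368 kg/day


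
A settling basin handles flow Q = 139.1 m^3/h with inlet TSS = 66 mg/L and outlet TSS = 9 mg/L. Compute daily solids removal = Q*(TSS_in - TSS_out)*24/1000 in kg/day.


Concentration drop: TSS_in - TSS_out = 66 - 9 = 57 mg/L
Hourly solids removed = Q * dTSS = 139.1 m^3/h * 57 mg/L = 7928.7 g/h  (m^3/h * mg/L = g/h)
Daily solids removed = 7928.7 * 24 = 190288.8 g/day
Convert g to kg: 190288.8 / 1000 = 190.2888 kg/day

190.2888 kg/day


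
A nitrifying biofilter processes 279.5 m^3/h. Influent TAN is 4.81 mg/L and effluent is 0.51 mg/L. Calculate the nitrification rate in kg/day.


Concentration drop: TAN_in - TAN_out = 4.81 - 0.51 = 4.3 mg/L
Hourly TAN removed = Q * dTAN = 279.5 m^3/h * 4.3 mg/L = 1201.85 g/h  (m^3/h * mg/L = g/h)
Daily TAN removed = 1201.85 * 24 = 28844.4 g/day
Convert to kg/day: 28844.4 / 1000 = 28.8444 kg/day

28.8444 kg/day


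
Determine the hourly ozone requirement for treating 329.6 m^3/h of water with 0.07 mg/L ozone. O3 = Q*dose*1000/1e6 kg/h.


O3 demand (mg/h) = Q * dose * 1000 = 329.6 * 0.07 * 1000 = 23072 mg/h
Convert mg to kg: 23072 / 1e6 = 0.023072 kg/h

0.023072 kg/h


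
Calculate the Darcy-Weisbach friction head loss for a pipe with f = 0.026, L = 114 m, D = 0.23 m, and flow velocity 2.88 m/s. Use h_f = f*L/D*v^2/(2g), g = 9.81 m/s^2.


v^2 = 2.88^2 = 8.2944 m^2/s^2
L/D = 114/0.23 = 495.65217
h_f = f*(L/D)*v^2/(2g) = 0.026 * 495.65217 * 8.2944 / 19.62 = 5.44799 m

5.44799 m


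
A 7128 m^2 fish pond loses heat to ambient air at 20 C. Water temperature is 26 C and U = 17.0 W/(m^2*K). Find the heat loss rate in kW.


Temperature difference dT = 26 - 20 = 6 K
Heat loss (W) = U * A * dT = 17.0 * 7128 * 6 = 727056 W
Convert to kW: 727056 / 1000 = 727.056 kW

727.056 kW


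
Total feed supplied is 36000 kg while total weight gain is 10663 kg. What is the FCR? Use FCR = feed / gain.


FCR = feed consumed / weight gained
FCR = 36000 kg / 10663 kg = 3.37616

3.37616


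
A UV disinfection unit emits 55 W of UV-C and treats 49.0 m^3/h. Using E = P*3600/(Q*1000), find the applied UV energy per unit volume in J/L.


Energy delivered per hour = 55 W * 3600 s = 198000 J/h
Volume treated per hour = 49.0 m^3/h * 1000 = 49000 L/h
dose = 198000 / 49000 = 4.04082 J/L

4.04082 J/L


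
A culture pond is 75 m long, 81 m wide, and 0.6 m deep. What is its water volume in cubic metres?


Base area = L * W = 75 * 81 = 6075 m^2
Volume = area * depth = 6075 * 0.6 = 3645 m^3

3645 m^3


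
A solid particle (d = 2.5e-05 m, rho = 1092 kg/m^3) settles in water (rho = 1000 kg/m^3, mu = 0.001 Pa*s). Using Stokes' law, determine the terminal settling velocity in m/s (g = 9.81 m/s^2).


Density difference: rho_p - rho_f = 1092 - 1000 = 92 kg/m^3
d^2 = (2.5e-05)^2 = 6.25e-10 m^2
Numerator = (rho_p - rho_f) * g * d^2 = 92 * 9.81 * 6.25e-10 = 5.64075e-07
Denominator = 18 * mu = 18 * 0.001 = 0.018
v_s = 5.64075e-07 / 0.018 = 3.13375e-05 m/s
Check: Re = rho_f * v_s * d / mu = 1000 * 3.13375e-05 * 2.5e-05 / 0.001 = 7.83e-04 < 1, so Stokes' law applies.

3.13375e-05 m/s


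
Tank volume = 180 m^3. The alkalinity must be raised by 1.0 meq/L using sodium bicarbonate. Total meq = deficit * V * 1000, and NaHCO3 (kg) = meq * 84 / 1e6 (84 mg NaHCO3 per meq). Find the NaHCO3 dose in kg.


Tank volume in L = 180 m^3 * 1000 = 180000 L
Total meq required = 1.0 meq/L * 180000 L = 180000 meq
NaHCO3 mass = 180000 meq * 84 mg/meq / 1e6 = 15.12 kg

15.12 kg


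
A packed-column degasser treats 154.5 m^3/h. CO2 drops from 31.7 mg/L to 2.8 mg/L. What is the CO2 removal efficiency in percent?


CO2_out / CO2_in = 2.8 / 31.7 = 0.088328076
Fraction remaining = 0.088328076
efficiency = (1 - 0.088328076) * 100 = 91.1672 %

91.1672 %


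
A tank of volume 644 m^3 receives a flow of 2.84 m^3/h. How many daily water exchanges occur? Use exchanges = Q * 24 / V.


Daily flow volume = 2.84 m^3/h * 24 h = 68.16 m^3/day
Exchanges = daily flow / tank volume = 68.16 / 644 = 0.105839 exchanges/day

0.105839 exchanges/day


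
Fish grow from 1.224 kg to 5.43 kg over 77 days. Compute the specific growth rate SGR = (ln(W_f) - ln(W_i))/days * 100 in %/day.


ln(W_f) = ln(5.43) = 1.6919391
ln(W_i) = ln(1.224) = 0.20212418
ln(W_f) - ln(W_i) = 1.6919391 - 0.20212418 = 1.4898149
SGR = 1.4898149 / 77 * 100 = 1.93482 %/day

1.93482 %/day


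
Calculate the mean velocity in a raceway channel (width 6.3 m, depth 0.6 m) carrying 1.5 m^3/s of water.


Cross-sectional area = W * d = 6.3 * 0.6 = 3.78 m^2
Velocity = Q / A = 1.5 / 3.78 = 0.396825 m/s

0.396825 m/s


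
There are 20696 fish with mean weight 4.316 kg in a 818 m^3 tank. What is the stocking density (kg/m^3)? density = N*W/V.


Total biomass = 20696 fish * 4.316 kg = 89323.936 kg
Density = total biomass / volume = 89323.936 / 818 = 109.198 kg/m^3

109.198 kg/m^3


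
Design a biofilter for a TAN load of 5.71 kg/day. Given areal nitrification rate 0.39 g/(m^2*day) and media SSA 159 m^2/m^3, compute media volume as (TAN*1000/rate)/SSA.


A = 5.71*1000 / 0.39 = 14641.026 m^2
V = 14641.026 / 159 = 92.0819

92.0819 m^3


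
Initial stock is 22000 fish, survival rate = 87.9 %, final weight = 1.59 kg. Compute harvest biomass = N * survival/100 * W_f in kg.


Survivors = 22000 * 87.9/100 = 19338 fish
Harvest biomass = survivors * W_f = 19338 * 1.59 = 30747.42 kg

30747.42 kg


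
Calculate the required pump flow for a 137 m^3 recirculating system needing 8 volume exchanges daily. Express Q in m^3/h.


Daily recirculation volume = 137 m^3 * 8 = 1096 m^3/day
Flow rate Q = daily volume / 24 h = 1096 / 24 = 45.6667 m^3/h

45.6667 m^3/h


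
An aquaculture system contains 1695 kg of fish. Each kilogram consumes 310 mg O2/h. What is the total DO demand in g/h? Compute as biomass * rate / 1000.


Total O2 consumption (mg/h) = 1695 kg * 310 mg/(kg*h) = 525450 mg/h
Convert to g/h: 525450 / 1000 = 525.45 g/h

525.45 g/h


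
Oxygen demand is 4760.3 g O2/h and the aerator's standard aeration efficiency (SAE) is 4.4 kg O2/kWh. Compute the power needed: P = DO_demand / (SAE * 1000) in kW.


SAE in g O2/kWh = 4.4 * 1000 = 4400 g/kWh
P = DO_demand / SAE_g = 4760.3 / 4400 = 1.08189 kW

1.08189 kW


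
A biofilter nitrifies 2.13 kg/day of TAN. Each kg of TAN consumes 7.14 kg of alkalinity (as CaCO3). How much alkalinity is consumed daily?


Alkalinity factor: 7.14 kg CaCO3 consumed per kg TAN nitrified
alk = 2.13 kg TAN * 7.14 = 15.2082 kg CaCO3/day

15.2082 kg CaCO3/day


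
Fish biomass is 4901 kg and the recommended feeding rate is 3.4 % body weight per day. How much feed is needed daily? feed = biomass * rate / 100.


Feeding rate fraction = 3.4% / 100 = 0.034
Daily feed = 4901 kg * 0.034 = 166.634 kg/day

166.634 kg/day


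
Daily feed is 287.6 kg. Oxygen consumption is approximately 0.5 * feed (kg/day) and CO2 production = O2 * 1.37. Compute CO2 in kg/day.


O2 = 287.6 * 0.5 = 143.8
CO2 = 143.8 * 1.37 = 197.006

197.006 kg/day


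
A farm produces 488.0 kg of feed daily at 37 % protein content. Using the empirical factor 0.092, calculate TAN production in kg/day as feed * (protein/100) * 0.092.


Protein in feed = 488.0 * 37/100 = 180.56 kg/day
TAN = protein * 0.092 = 180.56 * 0.092 = 16.61152 kg/day

16.61152 kg/day


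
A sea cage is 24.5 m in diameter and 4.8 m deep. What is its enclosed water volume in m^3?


r = d/2 = 24.5/2 = 12.25 m
Base area = pi*r^2 = pi*12.25^2 = 471.43525 m^2
Volume = 471.43525 * 4.8 = 2262.89 m^3

2262.89 m^3


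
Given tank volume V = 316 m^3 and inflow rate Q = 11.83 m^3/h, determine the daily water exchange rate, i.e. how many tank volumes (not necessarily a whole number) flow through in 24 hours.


Daily flow volume = 11.83 m^3/h * 24 h = 283.92 m^3/day
Exchanges = daily flow / tank volume = 283.92 / 316 = 0.898481 exchanges/day

0.898481 exchanges/day


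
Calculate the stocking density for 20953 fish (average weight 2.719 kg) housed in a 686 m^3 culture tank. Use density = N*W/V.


Total biomass = 20953 fish * 2.719 kg = 56971.207 kg
Density = total biomass / volume = 56971.207 / 686 = 83.0484 kg/m^3

83.0484 kg/m^3


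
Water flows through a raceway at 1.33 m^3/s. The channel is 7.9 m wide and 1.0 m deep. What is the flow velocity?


Cross-sectional area = W * d = 7.9 * 1.0 = 7.9 m^2
Velocity = Q / A = 1.33 / 7.9 = 0.168354 m/s

0.168354 m/s


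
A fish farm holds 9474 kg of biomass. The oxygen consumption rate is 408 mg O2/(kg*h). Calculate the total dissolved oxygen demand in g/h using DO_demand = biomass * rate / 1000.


Total O2 consumption (mg/h) = 9474 kg * 408 mg/(kg*h) = 3865392 mg/h
Convert to g/h: 3865392 / 1000 = 3865.392 g/h

3865.392 g/h


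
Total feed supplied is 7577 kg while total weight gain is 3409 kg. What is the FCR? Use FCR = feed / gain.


FCR = feed consumed / weight gained
FCR = 7577 kg / 3409 kg = 2.22265

2.22265


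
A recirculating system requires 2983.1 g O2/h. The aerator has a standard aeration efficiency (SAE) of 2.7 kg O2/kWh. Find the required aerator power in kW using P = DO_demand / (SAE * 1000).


SAE in g O2/kWh = 2.7 * 1000 = 2700 g/kWh
P = DO_demand / SAE_g = 2983.1 / 2700 = 1.10485 kW

1.10485 kW


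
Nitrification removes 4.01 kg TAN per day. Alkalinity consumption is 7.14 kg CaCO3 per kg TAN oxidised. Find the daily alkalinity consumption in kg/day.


Alkalinity factor: 7.14 kg CaCO3 consumed per kg TAN nitrified
alk = 4.01 kg TAN * 7.14 = 28.6314 kg CaCO3/day

28.6314 kg CaCO3/day


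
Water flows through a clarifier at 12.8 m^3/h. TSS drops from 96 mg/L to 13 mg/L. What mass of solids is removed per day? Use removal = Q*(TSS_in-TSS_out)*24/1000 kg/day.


Concentration drop: TSS_in - TSS_out = 96 - 13 = 83 mg/L
Hourly solids removed = Q * dTSS = 12.8 m^3/h * 83 mg/L = 1062.4 g/h  (m^3/h * mg/L = g/h)
Daily solids removed = 1062.4 * 24 = 25497.6 g/day
Convert g to kg: 25497.6 / 1000 = 25.4976 kg/day

25.4976 kg/day


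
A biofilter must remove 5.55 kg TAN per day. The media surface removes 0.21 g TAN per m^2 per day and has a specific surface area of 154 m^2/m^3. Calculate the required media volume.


A = 5.55*1000 / 0.21 = 26428.571 m^2
V = 26428.571 / 154 = 171.614

171.614 m^3


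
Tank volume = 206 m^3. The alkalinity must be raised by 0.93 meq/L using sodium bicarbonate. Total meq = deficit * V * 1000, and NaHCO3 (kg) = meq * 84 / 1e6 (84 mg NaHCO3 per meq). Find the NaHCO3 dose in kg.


Tank volume in L = 206 m^3 * 1000 = 206000 L
Total meq required = 0.93 meq/L * 206000 L = 191580 meq
NaHCO3 mass = 191580 meq * 84 mg/meq / 1e6 = 16.0927 kg

16.0927 kg


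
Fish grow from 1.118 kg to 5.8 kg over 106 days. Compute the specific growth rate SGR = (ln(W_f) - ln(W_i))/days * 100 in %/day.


ln(W_f) = ln(5.8) = 1.7578579
ln(W_i) = ln(1.118) = 0.11154137
ln(W_f) - ln(W_i) = 1.7578579 - 0.11154137 = 1.6463165
SGR = 1.6463165 / 106 * 100 = 1.55313 %/day

1.55313 %/day


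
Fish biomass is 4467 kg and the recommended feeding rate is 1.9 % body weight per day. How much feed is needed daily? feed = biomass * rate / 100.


Feeding rate fraction = 1.9% / 100 = 0.019
Daily feed = 4467 kg * 0.019 = 84.873 kg/day

84.873 kg/day


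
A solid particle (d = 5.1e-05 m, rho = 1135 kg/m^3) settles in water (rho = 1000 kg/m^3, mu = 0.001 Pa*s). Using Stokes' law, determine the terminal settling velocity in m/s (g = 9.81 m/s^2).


Density difference: rho_p - rho_f = 1135 - 1000 = 135 kg/m^3
d^2 = (5.1e-05)^2 = 2.601e-09 m^2
Numerator = (rho_p - rho_f) * g * d^2 = 135 * 9.81 * 2.601e-09 = 3.4446344e-06
Denominator = 18 * mu = 18 * 0.001 = 0.018
v_s = 3.4446344e-06 / 0.018 = 1.91369e-04 m/s
Check: Re = rho_f * v_s * d / mu = 1000 * 1.91369e-04 * 5.1e-05 / 0.001 = 0.00976 < 1, so Stokes' law applies.

1.91369e-04 m/s


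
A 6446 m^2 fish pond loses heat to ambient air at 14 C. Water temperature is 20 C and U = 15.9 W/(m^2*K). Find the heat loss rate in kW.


Temperature difference dT = 20 - 14 = 6 K
Heat loss (W) = U * A * dT = 15.9 * 6446 * 6 = 614948.4 W
Convert to kW: 614948.4 / 1000 = 614.9484 kW

614.9484 kW


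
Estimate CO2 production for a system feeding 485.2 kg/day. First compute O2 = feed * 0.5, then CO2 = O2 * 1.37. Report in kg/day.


O2 = 485.2 * 0.5 = 242.6
CO2 = 242.6 * 1.37 = 332.362

332.362 kg/day


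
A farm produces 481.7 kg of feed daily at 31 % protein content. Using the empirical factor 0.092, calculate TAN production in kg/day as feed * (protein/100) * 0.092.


Protein in feed = 481.7 * 31/100 = 149.327 kg/day
TAN = protein * 0.092 = 149.327 * 0.092 = 13.738084 kg/day

13.738084 kg/day


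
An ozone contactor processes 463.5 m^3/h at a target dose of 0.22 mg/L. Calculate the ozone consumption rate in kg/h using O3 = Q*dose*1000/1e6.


O3 demand (mg/h) = Q * dose * 1000 = 463.5 * 0.22 * 1000 = 101970 mg/h
Convert mg to kg: 101970 / 1e6 = 0.10197 kg/h

0.10197 kg/h


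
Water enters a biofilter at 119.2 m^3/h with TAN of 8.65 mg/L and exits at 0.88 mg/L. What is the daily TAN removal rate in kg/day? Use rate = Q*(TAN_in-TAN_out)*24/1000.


Concentration drop: TAN_in - TAN_out = 8.65 - 0.88 = 7.77 mg/L
Hourly TAN removed = Q * dTAN = 119.2 m^3/h * 7.77 mg/L = 926.184 g/h  (m^3/h * mg/L = g/h)
Daily TAN removed = 926.184 * 24 = 22228.416 g/day
Convert to kg/day: 22228.416 / 1000 = 22.228416 kg/day

22.228416 kg/day


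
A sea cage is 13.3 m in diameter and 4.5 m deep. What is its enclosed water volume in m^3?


r = d/2 = 13.3/2 = 6.65 m
Base area = pi*r^2 = pi*6.65^2 = 138.92908 m^2
Volume = 138.92908 * 4.5 = 625.181 m^3

625.181 m^3


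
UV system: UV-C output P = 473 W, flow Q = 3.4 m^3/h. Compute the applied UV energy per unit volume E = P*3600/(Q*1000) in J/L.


Energy delivered per hour = 473 W * 3600 s = 1702800 J/h
Volume treated per hour = 3.4 m^3/h * 1000 = 3400 L/h
dose = 1702800 / 3400 = 500.824 J/L

500.824 J/L


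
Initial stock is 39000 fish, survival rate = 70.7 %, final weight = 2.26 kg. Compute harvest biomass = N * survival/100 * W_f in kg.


Survivors = 39000 * 70.7/100 = 27573 fish
Harvest biomass = survivors * W_f = 27573 * 2.26 = 62314.98 kg

62314.98 kg


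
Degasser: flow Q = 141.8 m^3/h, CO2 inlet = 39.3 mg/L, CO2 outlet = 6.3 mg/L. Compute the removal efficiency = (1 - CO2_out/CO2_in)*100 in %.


CO2_out / CO2_in = 6.3 / 39.3 = 0.16030534
Fraction remaining = 0.16030534
efficiency = (1 - 0.16030534) * 100 = 83.9695 %

83.9695 %


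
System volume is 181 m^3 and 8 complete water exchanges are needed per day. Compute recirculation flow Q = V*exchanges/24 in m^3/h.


Daily recirculation volume = 181 m^3 * 8 = 1448 m^3/day
Flow rate Q = daily volume / 24 h = 1448 / 24 = 60.3333 m^3/h

60.3333 m^3/h


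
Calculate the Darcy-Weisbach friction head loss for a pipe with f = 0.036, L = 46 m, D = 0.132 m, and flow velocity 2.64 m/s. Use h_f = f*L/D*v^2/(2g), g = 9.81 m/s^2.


v^2 = 2.64^2 = 6.9696 m^2/s^2
L/D = 46/0.132 = 348.48485
h_f = f*(L/D)*v^2/(2g) = 0.036 * 348.48485 * 6.9696 / 19.62 = 4.45651 m

4.45651 m


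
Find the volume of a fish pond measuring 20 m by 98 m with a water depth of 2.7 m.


Base area = L * W = 20 * 98 = 1960 m^2
Volume = area * depth = 1960 * 2.7 = 5292 m^3

5292 m^3


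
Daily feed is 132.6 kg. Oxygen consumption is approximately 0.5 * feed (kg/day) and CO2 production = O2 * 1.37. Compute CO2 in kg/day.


O2 = 132.6 * 0.5 = 66.3
CO2 = 66.3 * 1.37 = 90.831

90.831 kg/day


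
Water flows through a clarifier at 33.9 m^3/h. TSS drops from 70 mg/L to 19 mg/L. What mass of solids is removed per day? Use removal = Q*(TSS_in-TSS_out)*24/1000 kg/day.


Concentration drop: TSS_in - TSS_out = 70 - 19 = 51 mg/L
Hourly solids removed = Q * dTSS = 33.9 m^3/h * 51 mg/L = 1728.9 g/h  (m^3/h * mg/L = g/h)
Daily solids removed = 1728.9 * 24 = 41493.6 g/day
Convert g to kg: 41493.6 / 1000 = 41.4936 kg/day

41.4936 kg/day


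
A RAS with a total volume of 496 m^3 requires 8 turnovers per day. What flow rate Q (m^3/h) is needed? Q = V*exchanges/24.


Daily recirculation volume = 496 m^3 * 8 = 3968 m^3/day
Flow rate Q = daily volume / 24 h = 3968 / 24 = 165.333 m^3/h

165.333 m^3/h


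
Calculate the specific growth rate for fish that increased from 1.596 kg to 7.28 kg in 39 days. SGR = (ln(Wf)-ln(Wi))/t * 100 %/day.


ln(W_f) = ln(7.28) = 1.9851309
ln(W_i) = ln(1.596) = 0.4675005
ln(W_f) - ln(W_i) = 1.9851309 - 0.4675005 = 1.5176304
SGR = 1.5176304 / 39 * 100 = 3.89136 %/day

3.89136 %/day


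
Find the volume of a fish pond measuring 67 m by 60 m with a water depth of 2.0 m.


Base area = L * W = 67 * 60 = 4020 m^2
Volume = area * depth = 4020 * 2.0 = 8040 m^3

8040 m^3


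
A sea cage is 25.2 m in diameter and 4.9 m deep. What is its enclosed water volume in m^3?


r = d/2 = 25.2/2 = 12.6 m
Base area = pi*r^2 = pi*12.6^2 = 498.75925 m^2
Volume = 498.75925 * 4.9 = 2443.92 m^3

2443.92 m^3


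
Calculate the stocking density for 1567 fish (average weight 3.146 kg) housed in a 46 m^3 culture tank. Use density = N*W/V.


Total biomass = 1567 fish * 3.146 kg = 4929.782 kg
Density = total biomass / volume = 4929.782 / 46 = 107.169 kg/m^3

107.169 kg/m^3


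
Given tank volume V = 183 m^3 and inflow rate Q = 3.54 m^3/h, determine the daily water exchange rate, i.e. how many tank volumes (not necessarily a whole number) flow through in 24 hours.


Daily flow volume = 3.54 m^3/h * 24 h = 84.96 m^3/day
Exchanges = daily flow / tank volume = 84.96 / 183 = 0.464262 exchanges/day

0.464262 exchanges/day


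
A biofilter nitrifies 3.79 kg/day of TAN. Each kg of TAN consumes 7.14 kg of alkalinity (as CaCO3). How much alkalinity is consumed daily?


Alkalinity factor: 7.14 kg CaCO3 consumed per kg TAN nitrified
alk = 3.79 kg TAN * 7.14 = 27.0606 kg CaCO3/day

27.0606 kg CaCO3/day


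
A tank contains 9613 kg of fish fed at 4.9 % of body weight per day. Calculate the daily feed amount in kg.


Feeding rate fraction = 4.9% / 100 = 0.049
Daily feed = 9613 kg * 0.049 = 471.037 kg/day

471.037 kg/day


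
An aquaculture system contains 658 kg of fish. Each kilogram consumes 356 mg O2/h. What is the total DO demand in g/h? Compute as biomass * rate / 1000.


Total O2 consumption (mg/h) = 658 kg * 356 mg/(kg*h) = 234248 mg/h
Convert to g/h: 234248 / 1000 = 234.248 g/h

234.248 g/h


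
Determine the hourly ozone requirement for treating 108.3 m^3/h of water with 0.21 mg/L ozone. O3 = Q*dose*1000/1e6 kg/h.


O3 demand (mg/h) = Q * dose * 1000 = 108.3 * 0.21 * 1000 = 22743 mg/h
Convert mg to kg: 22743 / 1e6 = 0.022743 kg/h

0.022743 kg/h


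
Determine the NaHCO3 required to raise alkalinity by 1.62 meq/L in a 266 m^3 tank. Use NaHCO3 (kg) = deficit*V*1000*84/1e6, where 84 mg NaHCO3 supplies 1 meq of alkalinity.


Tank volume in L = 266 m^3 * 1000 = 266000 L
Total meq required = 1.62 meq/L * 266000 L = 430920 meq
NaHCO3 mass = 430920 meq * 84 mg/meq / 1e6 = 36.1973 kg

36.1973 kg


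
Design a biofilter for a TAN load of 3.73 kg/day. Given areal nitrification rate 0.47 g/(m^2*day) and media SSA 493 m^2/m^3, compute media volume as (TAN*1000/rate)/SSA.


A = 3.73*1000 / 0.47 = 7936.1702 m^2
V = 7936.1702 / 493 = 16.0977

16.0977 m^3


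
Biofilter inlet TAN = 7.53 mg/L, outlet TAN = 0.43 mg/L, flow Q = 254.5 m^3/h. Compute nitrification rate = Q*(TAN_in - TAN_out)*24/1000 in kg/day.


Concentration drop: TAN_in - TAN_out = 7.53 - 0.43 = 7.1 mg/L
Hourly TAN removed = Q * dTAN = 254.5 m^3/h * 7.1 mg/L = 1806.95 g/h  (m^3/h * mg/L = g/h)
Daily TAN removed = 1806.95 * 24 = 43366.8 g/day
Convert to kg/day: 43366.8 / 1000 = 43.3668 kg/day

43.3668 kg/day


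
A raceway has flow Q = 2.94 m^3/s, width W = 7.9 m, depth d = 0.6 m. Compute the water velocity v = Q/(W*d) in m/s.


Cross-sectional area = W * d = 7.9 * 0.6 = 4.74 m^2
Velocity = Q / A = 2.94 / 4.74 = 0.620253 m/s

0.620253 m/s


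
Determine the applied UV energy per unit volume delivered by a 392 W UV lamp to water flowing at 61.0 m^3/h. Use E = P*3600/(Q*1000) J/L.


Energy delivered per hour = 392 W * 3600 s = 1411200 J/h
Volume treated per hour = 61.0 m^3/h * 1000 = 61000 L/h
dose = 1411200 / 61000 = 23.1344 J/L

23.1344 J/L


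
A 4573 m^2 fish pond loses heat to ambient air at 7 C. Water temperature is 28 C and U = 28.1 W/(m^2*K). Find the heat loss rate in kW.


Temperature difference dT = 28 - 7 = 21 K
Heat loss (W) = U * A * dT = 28.1 * 4573 * 21 = 2698527.3 W
Convert to kW: 2698527.3 / 1000 = 2698.5273 kW

2698.5273 kW


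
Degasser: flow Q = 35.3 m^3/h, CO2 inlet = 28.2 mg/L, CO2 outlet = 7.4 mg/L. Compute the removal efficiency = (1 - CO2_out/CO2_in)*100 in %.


CO2_out / CO2_in = 7.4 / 28.2 = 0.26241135
Fraction remaining = 0.26241135
efficiency = (1 - 0.26241135) * 100 = 73.7589 %

73.7589 %


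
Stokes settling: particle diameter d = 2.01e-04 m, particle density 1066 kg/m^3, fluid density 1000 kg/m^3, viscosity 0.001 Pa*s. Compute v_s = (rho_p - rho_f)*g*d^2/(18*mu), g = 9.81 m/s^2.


Density difference: rho_p - rho_f = 1066 - 1000 = 66 kg/m^3
d^2 = (2.01e-04)^2 = 4.0401e-08 m^2
Numerator = (rho_p - rho_f) * g * d^2 = 66 * 9.81 * 4.0401e-08 = 2.6158031e-05
Denominator = 18 * mu = 18 * 0.001 = 0.018
v_s = 2.6158031e-05 / 0.018 = 0.00145322 m/s
Check: Re = rho_f * v_s * d / mu = 1000 * 0.00145322 * 2.01e-04 / 0.001 = 0.292 < 1, so Stokes' law applies.

0.00145322 m/s


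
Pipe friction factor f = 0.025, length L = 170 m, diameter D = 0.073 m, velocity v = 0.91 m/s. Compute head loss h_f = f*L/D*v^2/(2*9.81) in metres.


v^2 = 0.91^2 = 0.8281 m^2/s^2
L/D = 170/0.073 = 2328.7671
h_f = f*(L/D)*v^2/(2g) = 0.025 * 2328.7671 * 0.8281 / 19.62 = 2.45725 m

2.45725 m


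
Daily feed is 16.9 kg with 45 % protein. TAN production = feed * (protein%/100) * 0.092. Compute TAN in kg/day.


Protein in feed = 16.9 * 45/100 = 7.605 kg/day
TAN = protein * 0.092 = 7.605 * 0.092 = 0.69966 kg/day

0.69966 kg/day


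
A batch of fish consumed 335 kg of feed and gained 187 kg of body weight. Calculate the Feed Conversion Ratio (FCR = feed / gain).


FCR = feed consumed / weight gained
FCR = 335 kg / 187 kg = 1.79144

1.79144


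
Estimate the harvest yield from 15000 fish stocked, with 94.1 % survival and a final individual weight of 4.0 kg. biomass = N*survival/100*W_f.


Survivors = 15000 * 94.1/100 = 14115 fish
Harvest biomass = survivors * W_f = 14115 * 4.0 = 56460 kg

56460 kg


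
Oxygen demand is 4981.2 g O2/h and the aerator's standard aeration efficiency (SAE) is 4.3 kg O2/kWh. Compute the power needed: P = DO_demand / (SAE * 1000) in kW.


SAE in g O2/kWh = 4.3 * 1000 = 4300 g/kWh
P = DO_demand / SAE_g = 4981.2 / 4300 = 1.15842 kW

1.15842 kW


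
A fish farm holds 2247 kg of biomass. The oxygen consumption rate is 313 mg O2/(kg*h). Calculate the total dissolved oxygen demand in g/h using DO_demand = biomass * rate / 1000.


Total O2 consumption (mg/h) = 2247 kg * 313 mg/(kg*h) = 703311 mg/h
Convert to g/h: 703311 / 1000 = 703.311 g/h

703.311 g/h


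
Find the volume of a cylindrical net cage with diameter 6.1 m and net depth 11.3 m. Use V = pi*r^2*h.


r = d/2 = 6.1/2 = 3.05 m
Base area = pi*r^2 = pi*3.05^2 = 29.224666 m^2
Volume = 29.224666 * 11.3 = 330.239 m^3

330.239 m^3


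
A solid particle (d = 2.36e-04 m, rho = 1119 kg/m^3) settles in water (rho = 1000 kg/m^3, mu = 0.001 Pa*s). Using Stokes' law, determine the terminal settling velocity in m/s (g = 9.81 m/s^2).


Density difference: rho_p - rho_f = 1119 - 1000 = 119 kg/m^3
d^2 = (2.36e-04)^2 = 5.5696e-08 m^2
Numerator = (rho_p - rho_f) * g * d^2 = 119 * 9.81 * 5.5696e-08 = 6.5018953e-05
Denominator = 18 * mu = 18 * 0.001 = 0.018
v_s = 6.5018953e-05 / 0.018 = 0.00361216 m/s
Check: Re = rho_f * v_s * d / mu = 1000 * 0.00361216 * 2.36e-04 / 0.001 = 0.852 < 1, so Stokes' law applies.

0.00361216 m/s
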